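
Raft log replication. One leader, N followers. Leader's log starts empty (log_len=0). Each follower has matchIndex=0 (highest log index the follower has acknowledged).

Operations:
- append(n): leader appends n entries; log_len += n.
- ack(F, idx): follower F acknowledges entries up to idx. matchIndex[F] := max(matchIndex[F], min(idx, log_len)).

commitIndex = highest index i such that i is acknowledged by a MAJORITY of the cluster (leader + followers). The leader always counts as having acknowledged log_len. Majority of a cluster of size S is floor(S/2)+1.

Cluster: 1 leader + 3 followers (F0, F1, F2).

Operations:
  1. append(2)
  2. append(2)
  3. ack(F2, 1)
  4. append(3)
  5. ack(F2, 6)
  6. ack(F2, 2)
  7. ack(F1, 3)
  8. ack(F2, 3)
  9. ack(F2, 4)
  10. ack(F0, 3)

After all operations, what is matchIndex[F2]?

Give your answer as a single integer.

Op 1: append 2 -> log_len=2
Op 2: append 2 -> log_len=4
Op 3: F2 acks idx 1 -> match: F0=0 F1=0 F2=1; commitIndex=0
Op 4: append 3 -> log_len=7
Op 5: F2 acks idx 6 -> match: F0=0 F1=0 F2=6; commitIndex=0
Op 6: F2 acks idx 2 -> match: F0=0 F1=0 F2=6; commitIndex=0
Op 7: F1 acks idx 3 -> match: F0=0 F1=3 F2=6; commitIndex=3
Op 8: F2 acks idx 3 -> match: F0=0 F1=3 F2=6; commitIndex=3
Op 9: F2 acks idx 4 -> match: F0=0 F1=3 F2=6; commitIndex=3
Op 10: F0 acks idx 3 -> match: F0=3 F1=3 F2=6; commitIndex=3

Answer: 6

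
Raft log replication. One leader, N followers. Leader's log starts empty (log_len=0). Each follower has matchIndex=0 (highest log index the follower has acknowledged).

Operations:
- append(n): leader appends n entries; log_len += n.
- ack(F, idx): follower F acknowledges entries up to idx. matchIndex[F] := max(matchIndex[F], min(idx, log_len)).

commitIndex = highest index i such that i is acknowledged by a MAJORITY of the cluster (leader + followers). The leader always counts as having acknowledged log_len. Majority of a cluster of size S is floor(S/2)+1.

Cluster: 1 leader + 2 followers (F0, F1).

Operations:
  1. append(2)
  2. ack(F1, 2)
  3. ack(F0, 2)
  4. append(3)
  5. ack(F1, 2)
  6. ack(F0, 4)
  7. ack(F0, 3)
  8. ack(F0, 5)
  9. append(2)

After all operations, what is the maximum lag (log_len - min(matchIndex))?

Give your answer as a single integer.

Answer: 5

Derivation:
Op 1: append 2 -> log_len=2
Op 2: F1 acks idx 2 -> match: F0=0 F1=2; commitIndex=2
Op 3: F0 acks idx 2 -> match: F0=2 F1=2; commitIndex=2
Op 4: append 3 -> log_len=5
Op 5: F1 acks idx 2 -> match: F0=2 F1=2; commitIndex=2
Op 6: F0 acks idx 4 -> match: F0=4 F1=2; commitIndex=4
Op 7: F0 acks idx 3 -> match: F0=4 F1=2; commitIndex=4
Op 8: F0 acks idx 5 -> match: F0=5 F1=2; commitIndex=5
Op 9: append 2 -> log_len=7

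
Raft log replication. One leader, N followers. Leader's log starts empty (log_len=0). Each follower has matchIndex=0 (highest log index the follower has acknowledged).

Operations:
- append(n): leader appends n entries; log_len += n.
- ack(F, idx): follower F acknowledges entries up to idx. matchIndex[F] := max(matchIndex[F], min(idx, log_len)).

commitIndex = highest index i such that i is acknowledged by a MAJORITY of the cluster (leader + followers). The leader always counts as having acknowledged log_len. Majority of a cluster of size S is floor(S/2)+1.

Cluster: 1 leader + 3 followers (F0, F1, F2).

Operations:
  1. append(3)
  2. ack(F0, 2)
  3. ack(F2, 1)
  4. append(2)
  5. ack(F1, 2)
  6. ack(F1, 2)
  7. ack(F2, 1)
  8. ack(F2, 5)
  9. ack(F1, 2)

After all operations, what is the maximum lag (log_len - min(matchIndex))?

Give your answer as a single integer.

Op 1: append 3 -> log_len=3
Op 2: F0 acks idx 2 -> match: F0=2 F1=0 F2=0; commitIndex=0
Op 3: F2 acks idx 1 -> match: F0=2 F1=0 F2=1; commitIndex=1
Op 4: append 2 -> log_len=5
Op 5: F1 acks idx 2 -> match: F0=2 F1=2 F2=1; commitIndex=2
Op 6: F1 acks idx 2 -> match: F0=2 F1=2 F2=1; commitIndex=2
Op 7: F2 acks idx 1 -> match: F0=2 F1=2 F2=1; commitIndex=2
Op 8: F2 acks idx 5 -> match: F0=2 F1=2 F2=5; commitIndex=2
Op 9: F1 acks idx 2 -> match: F0=2 F1=2 F2=5; commitIndex=2

Answer: 3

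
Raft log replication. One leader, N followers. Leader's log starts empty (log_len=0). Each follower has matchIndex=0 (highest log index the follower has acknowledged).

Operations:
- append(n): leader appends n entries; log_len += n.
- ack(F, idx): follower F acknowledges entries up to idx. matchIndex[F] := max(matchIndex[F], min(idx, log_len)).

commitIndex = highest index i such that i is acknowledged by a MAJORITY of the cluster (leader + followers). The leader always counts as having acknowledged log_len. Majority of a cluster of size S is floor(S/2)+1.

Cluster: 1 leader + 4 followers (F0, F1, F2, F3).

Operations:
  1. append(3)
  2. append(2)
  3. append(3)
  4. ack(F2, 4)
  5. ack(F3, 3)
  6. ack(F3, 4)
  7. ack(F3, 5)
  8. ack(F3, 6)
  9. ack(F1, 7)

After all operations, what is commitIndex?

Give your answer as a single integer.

Op 1: append 3 -> log_len=3
Op 2: append 2 -> log_len=5
Op 3: append 3 -> log_len=8
Op 4: F2 acks idx 4 -> match: F0=0 F1=0 F2=4 F3=0; commitIndex=0
Op 5: F3 acks idx 3 -> match: F0=0 F1=0 F2=4 F3=3; commitIndex=3
Op 6: F3 acks idx 4 -> match: F0=0 F1=0 F2=4 F3=4; commitIndex=4
Op 7: F3 acks idx 5 -> match: F0=0 F1=0 F2=4 F3=5; commitIndex=4
Op 8: F3 acks idx 6 -> match: F0=0 F1=0 F2=4 F3=6; commitIndex=4
Op 9: F1 acks idx 7 -> match: F0=0 F1=7 F2=4 F3=6; commitIndex=6

Answer: 6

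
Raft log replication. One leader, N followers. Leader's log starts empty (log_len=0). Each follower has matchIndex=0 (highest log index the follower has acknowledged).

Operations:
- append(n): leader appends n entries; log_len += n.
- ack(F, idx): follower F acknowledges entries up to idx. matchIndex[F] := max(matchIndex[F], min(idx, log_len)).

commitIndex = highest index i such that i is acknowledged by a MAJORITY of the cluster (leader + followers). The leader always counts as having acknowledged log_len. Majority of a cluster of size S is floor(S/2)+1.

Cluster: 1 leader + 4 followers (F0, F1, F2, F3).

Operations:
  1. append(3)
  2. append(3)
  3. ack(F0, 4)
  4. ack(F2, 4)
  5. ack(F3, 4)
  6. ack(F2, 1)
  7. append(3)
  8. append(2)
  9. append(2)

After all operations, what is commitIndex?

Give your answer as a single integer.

Answer: 4

Derivation:
Op 1: append 3 -> log_len=3
Op 2: append 3 -> log_len=6
Op 3: F0 acks idx 4 -> match: F0=4 F1=0 F2=0 F3=0; commitIndex=0
Op 4: F2 acks idx 4 -> match: F0=4 F1=0 F2=4 F3=0; commitIndex=4
Op 5: F3 acks idx 4 -> match: F0=4 F1=0 F2=4 F3=4; commitIndex=4
Op 6: F2 acks idx 1 -> match: F0=4 F1=0 F2=4 F3=4; commitIndex=4
Op 7: append 3 -> log_len=9
Op 8: append 2 -> log_len=11
Op 9: append 2 -> log_len=13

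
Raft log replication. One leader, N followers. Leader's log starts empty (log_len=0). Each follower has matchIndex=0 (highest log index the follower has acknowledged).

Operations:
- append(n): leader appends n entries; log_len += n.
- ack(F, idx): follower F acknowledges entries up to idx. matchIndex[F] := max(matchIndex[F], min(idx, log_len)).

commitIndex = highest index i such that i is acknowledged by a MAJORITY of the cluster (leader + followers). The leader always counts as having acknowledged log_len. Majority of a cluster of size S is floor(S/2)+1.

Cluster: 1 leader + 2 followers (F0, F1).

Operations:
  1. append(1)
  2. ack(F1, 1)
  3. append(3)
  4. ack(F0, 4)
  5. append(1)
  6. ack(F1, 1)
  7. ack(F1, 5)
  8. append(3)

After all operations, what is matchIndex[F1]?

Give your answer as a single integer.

Op 1: append 1 -> log_len=1
Op 2: F1 acks idx 1 -> match: F0=0 F1=1; commitIndex=1
Op 3: append 3 -> log_len=4
Op 4: F0 acks idx 4 -> match: F0=4 F1=1; commitIndex=4
Op 5: append 1 -> log_len=5
Op 6: F1 acks idx 1 -> match: F0=4 F1=1; commitIndex=4
Op 7: F1 acks idx 5 -> match: F0=4 F1=5; commitIndex=5
Op 8: append 3 -> log_len=8

Answer: 5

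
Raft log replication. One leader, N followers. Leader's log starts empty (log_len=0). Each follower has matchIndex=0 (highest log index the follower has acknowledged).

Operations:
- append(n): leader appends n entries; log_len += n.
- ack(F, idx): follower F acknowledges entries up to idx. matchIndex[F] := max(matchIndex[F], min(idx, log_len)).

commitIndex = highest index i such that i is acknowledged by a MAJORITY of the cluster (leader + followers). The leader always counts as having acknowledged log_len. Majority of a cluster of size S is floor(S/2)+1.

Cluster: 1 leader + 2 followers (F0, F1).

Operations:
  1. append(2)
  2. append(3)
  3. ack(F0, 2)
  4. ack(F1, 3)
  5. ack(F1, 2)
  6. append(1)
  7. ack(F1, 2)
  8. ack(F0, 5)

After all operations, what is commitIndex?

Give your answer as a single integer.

Op 1: append 2 -> log_len=2
Op 2: append 3 -> log_len=5
Op 3: F0 acks idx 2 -> match: F0=2 F1=0; commitIndex=2
Op 4: F1 acks idx 3 -> match: F0=2 F1=3; commitIndex=3
Op 5: F1 acks idx 2 -> match: F0=2 F1=3; commitIndex=3
Op 6: append 1 -> log_len=6
Op 7: F1 acks idx 2 -> match: F0=2 F1=3; commitIndex=3
Op 8: F0 acks idx 5 -> match: F0=5 F1=3; commitIndex=5

Answer: 5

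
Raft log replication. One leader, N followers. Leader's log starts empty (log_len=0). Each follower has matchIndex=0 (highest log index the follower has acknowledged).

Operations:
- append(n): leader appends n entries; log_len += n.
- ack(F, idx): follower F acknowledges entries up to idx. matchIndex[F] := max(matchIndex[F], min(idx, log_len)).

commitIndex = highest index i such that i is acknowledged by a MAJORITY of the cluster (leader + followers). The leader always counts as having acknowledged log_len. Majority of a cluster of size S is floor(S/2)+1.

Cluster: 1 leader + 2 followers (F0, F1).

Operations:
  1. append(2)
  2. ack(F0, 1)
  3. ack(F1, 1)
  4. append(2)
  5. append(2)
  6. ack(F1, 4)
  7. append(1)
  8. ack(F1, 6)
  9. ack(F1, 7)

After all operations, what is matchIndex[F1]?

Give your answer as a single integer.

Op 1: append 2 -> log_len=2
Op 2: F0 acks idx 1 -> match: F0=1 F1=0; commitIndex=1
Op 3: F1 acks idx 1 -> match: F0=1 F1=1; commitIndex=1
Op 4: append 2 -> log_len=4
Op 5: append 2 -> log_len=6
Op 6: F1 acks idx 4 -> match: F0=1 F1=4; commitIndex=4
Op 7: append 1 -> log_len=7
Op 8: F1 acks idx 6 -> match: F0=1 F1=6; commitIndex=6
Op 9: F1 acks idx 7 -> match: F0=1 F1=7; commitIndex=7

Answer: 7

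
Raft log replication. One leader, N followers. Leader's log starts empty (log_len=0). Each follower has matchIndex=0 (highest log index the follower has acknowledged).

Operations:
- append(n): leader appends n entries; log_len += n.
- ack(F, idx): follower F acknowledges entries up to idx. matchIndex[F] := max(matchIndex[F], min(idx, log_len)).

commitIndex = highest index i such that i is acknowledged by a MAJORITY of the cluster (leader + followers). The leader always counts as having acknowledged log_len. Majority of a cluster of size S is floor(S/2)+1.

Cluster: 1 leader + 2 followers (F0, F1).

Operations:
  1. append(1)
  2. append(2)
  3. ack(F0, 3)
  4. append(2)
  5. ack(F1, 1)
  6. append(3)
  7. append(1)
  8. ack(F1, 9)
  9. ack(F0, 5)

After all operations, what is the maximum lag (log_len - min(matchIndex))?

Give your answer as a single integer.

Answer: 4

Derivation:
Op 1: append 1 -> log_len=1
Op 2: append 2 -> log_len=3
Op 3: F0 acks idx 3 -> match: F0=3 F1=0; commitIndex=3
Op 4: append 2 -> log_len=5
Op 5: F1 acks idx 1 -> match: F0=3 F1=1; commitIndex=3
Op 6: append 3 -> log_len=8
Op 7: append 1 -> log_len=9
Op 8: F1 acks idx 9 -> match: F0=3 F1=9; commitIndex=9
Op 9: F0 acks idx 5 -> match: F0=5 F1=9; commitIndex=9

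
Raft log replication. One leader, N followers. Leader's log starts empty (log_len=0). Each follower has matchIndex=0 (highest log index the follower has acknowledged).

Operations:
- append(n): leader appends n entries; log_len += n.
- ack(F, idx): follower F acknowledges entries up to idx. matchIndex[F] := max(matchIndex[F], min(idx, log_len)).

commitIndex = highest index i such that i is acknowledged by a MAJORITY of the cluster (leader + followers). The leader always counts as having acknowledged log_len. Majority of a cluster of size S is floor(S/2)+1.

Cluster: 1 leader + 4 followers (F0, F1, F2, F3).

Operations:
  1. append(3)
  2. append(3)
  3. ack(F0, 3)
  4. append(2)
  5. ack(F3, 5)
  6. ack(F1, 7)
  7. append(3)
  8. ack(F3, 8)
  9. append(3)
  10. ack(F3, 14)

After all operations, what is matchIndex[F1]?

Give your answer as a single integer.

Answer: 7

Derivation:
Op 1: append 3 -> log_len=3
Op 2: append 3 -> log_len=6
Op 3: F0 acks idx 3 -> match: F0=3 F1=0 F2=0 F3=0; commitIndex=0
Op 4: append 2 -> log_len=8
Op 5: F3 acks idx 5 -> match: F0=3 F1=0 F2=0 F3=5; commitIndex=3
Op 6: F1 acks idx 7 -> match: F0=3 F1=7 F2=0 F3=5; commitIndex=5
Op 7: append 3 -> log_len=11
Op 8: F3 acks idx 8 -> match: F0=3 F1=7 F2=0 F3=8; commitIndex=7
Op 9: append 3 -> log_len=14
Op 10: F3 acks idx 14 -> match: F0=3 F1=7 F2=0 F3=14; commitIndex=7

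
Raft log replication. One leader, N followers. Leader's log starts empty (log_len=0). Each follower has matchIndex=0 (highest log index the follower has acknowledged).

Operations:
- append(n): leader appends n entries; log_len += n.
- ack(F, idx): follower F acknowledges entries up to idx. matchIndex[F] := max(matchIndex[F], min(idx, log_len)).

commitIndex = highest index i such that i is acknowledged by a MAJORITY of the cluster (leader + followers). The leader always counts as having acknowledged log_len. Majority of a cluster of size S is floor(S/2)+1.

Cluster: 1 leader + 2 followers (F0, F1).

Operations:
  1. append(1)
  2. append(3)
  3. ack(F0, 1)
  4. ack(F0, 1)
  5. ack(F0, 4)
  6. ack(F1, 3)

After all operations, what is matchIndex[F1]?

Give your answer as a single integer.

Op 1: append 1 -> log_len=1
Op 2: append 3 -> log_len=4
Op 3: F0 acks idx 1 -> match: F0=1 F1=0; commitIndex=1
Op 4: F0 acks idx 1 -> match: F0=1 F1=0; commitIndex=1
Op 5: F0 acks idx 4 -> match: F0=4 F1=0; commitIndex=4
Op 6: F1 acks idx 3 -> match: F0=4 F1=3; commitIndex=4

Answer: 3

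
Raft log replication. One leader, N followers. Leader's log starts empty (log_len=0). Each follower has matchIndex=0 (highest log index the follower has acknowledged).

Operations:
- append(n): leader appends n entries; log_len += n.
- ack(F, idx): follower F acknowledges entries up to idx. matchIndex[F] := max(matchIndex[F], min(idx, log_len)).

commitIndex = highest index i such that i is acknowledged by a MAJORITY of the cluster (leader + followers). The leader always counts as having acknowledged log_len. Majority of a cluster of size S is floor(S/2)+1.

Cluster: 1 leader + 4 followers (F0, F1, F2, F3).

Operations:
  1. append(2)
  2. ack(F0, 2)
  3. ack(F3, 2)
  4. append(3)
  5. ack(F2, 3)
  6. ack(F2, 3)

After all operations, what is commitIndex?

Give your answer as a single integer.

Op 1: append 2 -> log_len=2
Op 2: F0 acks idx 2 -> match: F0=2 F1=0 F2=0 F3=0; commitIndex=0
Op 3: F3 acks idx 2 -> match: F0=2 F1=0 F2=0 F3=2; commitIndex=2
Op 4: append 3 -> log_len=5
Op 5: F2 acks idx 3 -> match: F0=2 F1=0 F2=3 F3=2; commitIndex=2
Op 6: F2 acks idx 3 -> match: F0=2 F1=0 F2=3 F3=2; commitIndex=2

Answer: 2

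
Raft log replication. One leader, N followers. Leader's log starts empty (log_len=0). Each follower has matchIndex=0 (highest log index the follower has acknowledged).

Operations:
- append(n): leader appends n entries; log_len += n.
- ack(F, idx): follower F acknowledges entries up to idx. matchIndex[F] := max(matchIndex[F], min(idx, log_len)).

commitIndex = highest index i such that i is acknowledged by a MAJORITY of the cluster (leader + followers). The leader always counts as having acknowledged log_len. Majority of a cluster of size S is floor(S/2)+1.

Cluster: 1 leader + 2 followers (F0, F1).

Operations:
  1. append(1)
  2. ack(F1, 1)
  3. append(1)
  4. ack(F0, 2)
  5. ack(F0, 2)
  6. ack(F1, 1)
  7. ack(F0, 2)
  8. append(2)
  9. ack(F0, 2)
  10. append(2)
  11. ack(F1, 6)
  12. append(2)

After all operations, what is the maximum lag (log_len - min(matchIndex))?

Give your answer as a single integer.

Answer: 6

Derivation:
Op 1: append 1 -> log_len=1
Op 2: F1 acks idx 1 -> match: F0=0 F1=1; commitIndex=1
Op 3: append 1 -> log_len=2
Op 4: F0 acks idx 2 -> match: F0=2 F1=1; commitIndex=2
Op 5: F0 acks idx 2 -> match: F0=2 F1=1; commitIndex=2
Op 6: F1 acks idx 1 -> match: F0=2 F1=1; commitIndex=2
Op 7: F0 acks idx 2 -> match: F0=2 F1=1; commitIndex=2
Op 8: append 2 -> log_len=4
Op 9: F0 acks idx 2 -> match: F0=2 F1=1; commitIndex=2
Op 10: append 2 -> log_len=6
Op 11: F1 acks idx 6 -> match: F0=2 F1=6; commitIndex=6
Op 12: append 2 -> log_len=8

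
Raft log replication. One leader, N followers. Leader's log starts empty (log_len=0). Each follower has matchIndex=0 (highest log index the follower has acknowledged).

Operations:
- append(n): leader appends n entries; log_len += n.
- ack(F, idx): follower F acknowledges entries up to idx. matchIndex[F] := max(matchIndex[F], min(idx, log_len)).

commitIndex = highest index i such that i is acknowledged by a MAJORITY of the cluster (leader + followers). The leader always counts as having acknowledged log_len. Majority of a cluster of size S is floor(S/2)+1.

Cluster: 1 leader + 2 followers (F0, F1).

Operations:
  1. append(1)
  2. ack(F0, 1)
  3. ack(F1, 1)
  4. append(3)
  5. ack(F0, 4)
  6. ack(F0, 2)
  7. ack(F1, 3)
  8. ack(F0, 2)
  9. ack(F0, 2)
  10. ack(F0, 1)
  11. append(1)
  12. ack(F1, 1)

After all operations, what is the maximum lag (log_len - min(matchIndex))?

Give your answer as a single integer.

Op 1: append 1 -> log_len=1
Op 2: F0 acks idx 1 -> match: F0=1 F1=0; commitIndex=1
Op 3: F1 acks idx 1 -> match: F0=1 F1=1; commitIndex=1
Op 4: append 3 -> log_len=4
Op 5: F0 acks idx 4 -> match: F0=4 F1=1; commitIndex=4
Op 6: F0 acks idx 2 -> match: F0=4 F1=1; commitIndex=4
Op 7: F1 acks idx 3 -> match: F0=4 F1=3; commitIndex=4
Op 8: F0 acks idx 2 -> match: F0=4 F1=3; commitIndex=4
Op 9: F0 acks idx 2 -> match: F0=4 F1=3; commitIndex=4
Op 10: F0 acks idx 1 -> match: F0=4 F1=3; commitIndex=4
Op 11: append 1 -> log_len=5
Op 12: F1 acks idx 1 -> match: F0=4 F1=3; commitIndex=4

Answer: 2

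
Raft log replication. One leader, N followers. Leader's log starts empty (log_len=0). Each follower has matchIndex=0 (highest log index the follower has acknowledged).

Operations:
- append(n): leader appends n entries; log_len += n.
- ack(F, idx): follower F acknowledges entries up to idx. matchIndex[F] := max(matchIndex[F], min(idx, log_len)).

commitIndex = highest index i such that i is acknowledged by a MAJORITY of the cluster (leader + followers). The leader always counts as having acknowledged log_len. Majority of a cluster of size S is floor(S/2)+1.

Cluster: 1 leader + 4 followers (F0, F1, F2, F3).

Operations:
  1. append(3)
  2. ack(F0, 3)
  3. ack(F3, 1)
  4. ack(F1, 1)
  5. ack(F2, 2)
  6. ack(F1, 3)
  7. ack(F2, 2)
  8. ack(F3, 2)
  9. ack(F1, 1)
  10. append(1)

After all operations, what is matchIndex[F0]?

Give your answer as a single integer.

Answer: 3

Derivation:
Op 1: append 3 -> log_len=3
Op 2: F0 acks idx 3 -> match: F0=3 F1=0 F2=0 F3=0; commitIndex=0
Op 3: F3 acks idx 1 -> match: F0=3 F1=0 F2=0 F3=1; commitIndex=1
Op 4: F1 acks idx 1 -> match: F0=3 F1=1 F2=0 F3=1; commitIndex=1
Op 5: F2 acks idx 2 -> match: F0=3 F1=1 F2=2 F3=1; commitIndex=2
Op 6: F1 acks idx 3 -> match: F0=3 F1=3 F2=2 F3=1; commitIndex=3
Op 7: F2 acks idx 2 -> match: F0=3 F1=3 F2=2 F3=1; commitIndex=3
Op 8: F3 acks idx 2 -> match: F0=3 F1=3 F2=2 F3=2; commitIndex=3
Op 9: F1 acks idx 1 -> match: F0=3 F1=3 F2=2 F3=2; commitIndex=3
Op 10: append 1 -> log_len=4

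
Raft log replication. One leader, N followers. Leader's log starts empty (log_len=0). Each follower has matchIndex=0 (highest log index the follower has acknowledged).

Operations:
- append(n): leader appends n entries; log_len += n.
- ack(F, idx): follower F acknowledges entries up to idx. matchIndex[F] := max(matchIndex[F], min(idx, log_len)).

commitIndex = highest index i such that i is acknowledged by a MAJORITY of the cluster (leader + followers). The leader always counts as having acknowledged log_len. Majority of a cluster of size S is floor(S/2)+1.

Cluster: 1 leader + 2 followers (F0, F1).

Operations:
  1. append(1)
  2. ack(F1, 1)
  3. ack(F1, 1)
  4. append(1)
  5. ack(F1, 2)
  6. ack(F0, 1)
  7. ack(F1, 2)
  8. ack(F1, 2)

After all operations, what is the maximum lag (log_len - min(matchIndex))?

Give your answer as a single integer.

Answer: 1

Derivation:
Op 1: append 1 -> log_len=1
Op 2: F1 acks idx 1 -> match: F0=0 F1=1; commitIndex=1
Op 3: F1 acks idx 1 -> match: F0=0 F1=1; commitIndex=1
Op 4: append 1 -> log_len=2
Op 5: F1 acks idx 2 -> match: F0=0 F1=2; commitIndex=2
Op 6: F0 acks idx 1 -> match: F0=1 F1=2; commitIndex=2
Op 7: F1 acks idx 2 -> match: F0=1 F1=2; commitIndex=2
Op 8: F1 acks idx 2 -> match: F0=1 F1=2; commitIndex=2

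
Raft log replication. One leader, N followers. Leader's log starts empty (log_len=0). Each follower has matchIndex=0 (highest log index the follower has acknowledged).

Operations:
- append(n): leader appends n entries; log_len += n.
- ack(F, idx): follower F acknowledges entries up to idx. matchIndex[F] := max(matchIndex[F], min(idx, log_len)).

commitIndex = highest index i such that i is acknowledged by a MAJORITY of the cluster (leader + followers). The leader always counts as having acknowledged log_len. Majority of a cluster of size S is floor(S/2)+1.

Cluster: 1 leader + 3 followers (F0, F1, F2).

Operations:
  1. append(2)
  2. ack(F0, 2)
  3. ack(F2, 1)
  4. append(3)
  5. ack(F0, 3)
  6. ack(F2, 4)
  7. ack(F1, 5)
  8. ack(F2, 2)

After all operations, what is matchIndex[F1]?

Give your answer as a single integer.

Answer: 5

Derivation:
Op 1: append 2 -> log_len=2
Op 2: F0 acks idx 2 -> match: F0=2 F1=0 F2=0; commitIndex=0
Op 3: F2 acks idx 1 -> match: F0=2 F1=0 F2=1; commitIndex=1
Op 4: append 3 -> log_len=5
Op 5: F0 acks idx 3 -> match: F0=3 F1=0 F2=1; commitIndex=1
Op 6: F2 acks idx 4 -> match: F0=3 F1=0 F2=4; commitIndex=3
Op 7: F1 acks idx 5 -> match: F0=3 F1=5 F2=4; commitIndex=4
Op 8: F2 acks idx 2 -> match: F0=3 F1=5 F2=4; commitIndex=4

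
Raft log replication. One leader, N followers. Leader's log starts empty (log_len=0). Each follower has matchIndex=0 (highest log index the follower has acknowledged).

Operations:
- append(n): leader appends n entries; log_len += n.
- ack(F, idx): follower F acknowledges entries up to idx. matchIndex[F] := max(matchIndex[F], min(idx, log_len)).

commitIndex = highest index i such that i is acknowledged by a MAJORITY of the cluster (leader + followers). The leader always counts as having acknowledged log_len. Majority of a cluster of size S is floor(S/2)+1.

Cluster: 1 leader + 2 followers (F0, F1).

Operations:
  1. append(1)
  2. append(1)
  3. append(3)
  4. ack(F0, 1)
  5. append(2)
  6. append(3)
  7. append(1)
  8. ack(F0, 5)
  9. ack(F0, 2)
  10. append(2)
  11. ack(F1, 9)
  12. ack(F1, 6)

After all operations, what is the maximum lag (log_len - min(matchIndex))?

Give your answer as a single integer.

Op 1: append 1 -> log_len=1
Op 2: append 1 -> log_len=2
Op 3: append 3 -> log_len=5
Op 4: F0 acks idx 1 -> match: F0=1 F1=0; commitIndex=1
Op 5: append 2 -> log_len=7
Op 6: append 3 -> log_len=10
Op 7: append 1 -> log_len=11
Op 8: F0 acks idx 5 -> match: F0=5 F1=0; commitIndex=5
Op 9: F0 acks idx 2 -> match: F0=5 F1=0; commitIndex=5
Op 10: append 2 -> log_len=13
Op 11: F1 acks idx 9 -> match: F0=5 F1=9; commitIndex=9
Op 12: F1 acks idx 6 -> match: F0=5 F1=9; commitIndex=9

Answer: 8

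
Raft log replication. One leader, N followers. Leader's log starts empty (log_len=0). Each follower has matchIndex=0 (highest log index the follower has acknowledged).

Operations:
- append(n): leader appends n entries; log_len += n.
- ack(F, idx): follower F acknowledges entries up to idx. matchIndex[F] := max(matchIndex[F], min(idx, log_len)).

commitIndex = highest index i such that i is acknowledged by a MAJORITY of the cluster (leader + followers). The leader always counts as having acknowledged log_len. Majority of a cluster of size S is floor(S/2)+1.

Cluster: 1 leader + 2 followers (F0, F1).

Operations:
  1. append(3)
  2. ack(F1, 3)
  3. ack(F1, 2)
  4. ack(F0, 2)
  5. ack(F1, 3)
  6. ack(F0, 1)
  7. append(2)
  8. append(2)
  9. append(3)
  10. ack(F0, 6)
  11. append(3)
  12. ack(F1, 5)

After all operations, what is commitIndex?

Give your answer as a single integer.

Op 1: append 3 -> log_len=3
Op 2: F1 acks idx 3 -> match: F0=0 F1=3; commitIndex=3
Op 3: F1 acks idx 2 -> match: F0=0 F1=3; commitIndex=3
Op 4: F0 acks idx 2 -> match: F0=2 F1=3; commitIndex=3
Op 5: F1 acks idx 3 -> match: F0=2 F1=3; commitIndex=3
Op 6: F0 acks idx 1 -> match: F0=2 F1=3; commitIndex=3
Op 7: append 2 -> log_len=5
Op 8: append 2 -> log_len=7
Op 9: append 3 -> log_len=10
Op 10: F0 acks idx 6 -> match: F0=6 F1=3; commitIndex=6
Op 11: append 3 -> log_len=13
Op 12: F1 acks idx 5 -> match: F0=6 F1=5; commitIndex=6

Answer: 6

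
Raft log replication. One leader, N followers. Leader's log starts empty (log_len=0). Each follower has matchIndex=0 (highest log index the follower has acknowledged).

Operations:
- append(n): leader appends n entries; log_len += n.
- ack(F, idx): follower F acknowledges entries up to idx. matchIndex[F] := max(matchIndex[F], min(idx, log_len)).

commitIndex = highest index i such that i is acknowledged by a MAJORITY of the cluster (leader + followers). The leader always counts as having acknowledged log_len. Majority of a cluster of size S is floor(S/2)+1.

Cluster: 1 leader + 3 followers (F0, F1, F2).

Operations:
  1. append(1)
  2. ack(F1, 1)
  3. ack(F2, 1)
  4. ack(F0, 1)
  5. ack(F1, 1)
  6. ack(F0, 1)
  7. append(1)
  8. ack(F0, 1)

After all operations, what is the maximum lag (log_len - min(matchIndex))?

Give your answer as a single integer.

Answer: 1

Derivation:
Op 1: append 1 -> log_len=1
Op 2: F1 acks idx 1 -> match: F0=0 F1=1 F2=0; commitIndex=0
Op 3: F2 acks idx 1 -> match: F0=0 F1=1 F2=1; commitIndex=1
Op 4: F0 acks idx 1 -> match: F0=1 F1=1 F2=1; commitIndex=1
Op 5: F1 acks idx 1 -> match: F0=1 F1=1 F2=1; commitIndex=1
Op 6: F0 acks idx 1 -> match: F0=1 F1=1 F2=1; commitIndex=1
Op 7: append 1 -> log_len=2
Op 8: F0 acks idx 1 -> match: F0=1 F1=1 F2=1; commitIndex=1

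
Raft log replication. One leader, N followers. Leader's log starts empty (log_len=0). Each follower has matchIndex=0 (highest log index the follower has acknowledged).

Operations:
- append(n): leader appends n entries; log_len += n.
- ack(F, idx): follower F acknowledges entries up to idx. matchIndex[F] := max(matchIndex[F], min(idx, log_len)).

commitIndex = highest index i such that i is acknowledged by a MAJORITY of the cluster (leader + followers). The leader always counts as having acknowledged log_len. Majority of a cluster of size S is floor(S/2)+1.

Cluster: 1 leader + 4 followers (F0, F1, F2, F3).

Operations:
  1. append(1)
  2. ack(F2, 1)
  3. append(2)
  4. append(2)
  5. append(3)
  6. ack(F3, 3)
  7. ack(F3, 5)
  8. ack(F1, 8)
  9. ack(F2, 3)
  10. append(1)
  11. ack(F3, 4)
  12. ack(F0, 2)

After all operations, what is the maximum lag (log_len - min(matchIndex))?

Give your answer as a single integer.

Op 1: append 1 -> log_len=1
Op 2: F2 acks idx 1 -> match: F0=0 F1=0 F2=1 F3=0; commitIndex=0
Op 3: append 2 -> log_len=3
Op 4: append 2 -> log_len=5
Op 5: append 3 -> log_len=8
Op 6: F3 acks idx 3 -> match: F0=0 F1=0 F2=1 F3=3; commitIndex=1
Op 7: F3 acks idx 5 -> match: F0=0 F1=0 F2=1 F3=5; commitIndex=1
Op 8: F1 acks idx 8 -> match: F0=0 F1=8 F2=1 F3=5; commitIndex=5
Op 9: F2 acks idx 3 -> match: F0=0 F1=8 F2=3 F3=5; commitIndex=5
Op 10: append 1 -> log_len=9
Op 11: F3 acks idx 4 -> match: F0=0 F1=8 F2=3 F3=5; commitIndex=5
Op 12: F0 acks idx 2 -> match: F0=2 F1=8 F2=3 F3=5; commitIndex=5

Answer: 7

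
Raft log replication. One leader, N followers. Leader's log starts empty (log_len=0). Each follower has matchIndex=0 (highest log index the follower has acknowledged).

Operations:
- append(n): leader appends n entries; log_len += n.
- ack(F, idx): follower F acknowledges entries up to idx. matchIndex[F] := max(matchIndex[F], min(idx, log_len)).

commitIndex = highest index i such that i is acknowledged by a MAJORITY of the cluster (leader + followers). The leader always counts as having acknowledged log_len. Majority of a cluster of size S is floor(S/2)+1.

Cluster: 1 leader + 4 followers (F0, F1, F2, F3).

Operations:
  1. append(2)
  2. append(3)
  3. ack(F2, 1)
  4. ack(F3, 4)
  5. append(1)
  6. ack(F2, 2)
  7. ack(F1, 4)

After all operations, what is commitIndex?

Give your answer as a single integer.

Op 1: append 2 -> log_len=2
Op 2: append 3 -> log_len=5
Op 3: F2 acks idx 1 -> match: F0=0 F1=0 F2=1 F3=0; commitIndex=0
Op 4: F3 acks idx 4 -> match: F0=0 F1=0 F2=1 F3=4; commitIndex=1
Op 5: append 1 -> log_len=6
Op 6: F2 acks idx 2 -> match: F0=0 F1=0 F2=2 F3=4; commitIndex=2
Op 7: F1 acks idx 4 -> match: F0=0 F1=4 F2=2 F3=4; commitIndex=4

Answer: 4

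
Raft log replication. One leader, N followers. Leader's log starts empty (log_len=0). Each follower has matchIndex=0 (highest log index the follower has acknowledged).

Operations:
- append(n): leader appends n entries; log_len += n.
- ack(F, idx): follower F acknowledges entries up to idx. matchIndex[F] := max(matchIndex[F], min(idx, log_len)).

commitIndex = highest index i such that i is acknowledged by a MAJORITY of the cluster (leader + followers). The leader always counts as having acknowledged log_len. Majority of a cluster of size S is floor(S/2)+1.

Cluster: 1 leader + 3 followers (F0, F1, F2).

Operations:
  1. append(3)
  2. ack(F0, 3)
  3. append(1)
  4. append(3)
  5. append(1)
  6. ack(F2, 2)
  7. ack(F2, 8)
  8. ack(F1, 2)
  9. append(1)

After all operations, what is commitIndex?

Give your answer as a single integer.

Answer: 3

Derivation:
Op 1: append 3 -> log_len=3
Op 2: F0 acks idx 3 -> match: F0=3 F1=0 F2=0; commitIndex=0
Op 3: append 1 -> log_len=4
Op 4: append 3 -> log_len=7
Op 5: append 1 -> log_len=8
Op 6: F2 acks idx 2 -> match: F0=3 F1=0 F2=2; commitIndex=2
Op 7: F2 acks idx 8 -> match: F0=3 F1=0 F2=8; commitIndex=3
Op 8: F1 acks idx 2 -> match: F0=3 F1=2 F2=8; commitIndex=3
Op 9: append 1 -> log_len=9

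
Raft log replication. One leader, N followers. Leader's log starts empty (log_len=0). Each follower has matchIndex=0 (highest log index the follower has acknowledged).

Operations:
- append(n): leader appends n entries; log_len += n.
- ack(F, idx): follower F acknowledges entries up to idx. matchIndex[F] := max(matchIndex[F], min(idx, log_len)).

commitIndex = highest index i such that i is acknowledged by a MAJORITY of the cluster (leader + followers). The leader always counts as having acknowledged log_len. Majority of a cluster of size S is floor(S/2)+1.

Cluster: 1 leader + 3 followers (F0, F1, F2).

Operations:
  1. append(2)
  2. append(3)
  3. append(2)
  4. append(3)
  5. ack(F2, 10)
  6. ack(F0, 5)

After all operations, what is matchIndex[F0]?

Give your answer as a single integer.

Answer: 5

Derivation:
Op 1: append 2 -> log_len=2
Op 2: append 3 -> log_len=5
Op 3: append 2 -> log_len=7
Op 4: append 3 -> log_len=10
Op 5: F2 acks idx 10 -> match: F0=0 F1=0 F2=10; commitIndex=0
Op 6: F0 acks idx 5 -> match: F0=5 F1=0 F2=10; commitIndex=5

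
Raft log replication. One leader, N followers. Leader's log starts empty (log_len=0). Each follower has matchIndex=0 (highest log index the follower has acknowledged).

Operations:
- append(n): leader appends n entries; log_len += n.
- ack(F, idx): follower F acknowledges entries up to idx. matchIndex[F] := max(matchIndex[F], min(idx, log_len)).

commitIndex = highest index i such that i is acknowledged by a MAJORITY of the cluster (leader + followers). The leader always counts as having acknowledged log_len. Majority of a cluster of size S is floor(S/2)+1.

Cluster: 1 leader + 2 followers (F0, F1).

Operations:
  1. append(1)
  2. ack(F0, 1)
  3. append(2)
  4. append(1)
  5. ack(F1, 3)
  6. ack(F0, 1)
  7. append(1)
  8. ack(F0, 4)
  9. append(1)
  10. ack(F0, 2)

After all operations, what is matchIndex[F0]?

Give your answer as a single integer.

Answer: 4

Derivation:
Op 1: append 1 -> log_len=1
Op 2: F0 acks idx 1 -> match: F0=1 F1=0; commitIndex=1
Op 3: append 2 -> log_len=3
Op 4: append 1 -> log_len=4
Op 5: F1 acks idx 3 -> match: F0=1 F1=3; commitIndex=3
Op 6: F0 acks idx 1 -> match: F0=1 F1=3; commitIndex=3
Op 7: append 1 -> log_len=5
Op 8: F0 acks idx 4 -> match: F0=4 F1=3; commitIndex=4
Op 9: append 1 -> log_len=6
Op 10: F0 acks idx 2 -> match: F0=4 F1=3; commitIndex=4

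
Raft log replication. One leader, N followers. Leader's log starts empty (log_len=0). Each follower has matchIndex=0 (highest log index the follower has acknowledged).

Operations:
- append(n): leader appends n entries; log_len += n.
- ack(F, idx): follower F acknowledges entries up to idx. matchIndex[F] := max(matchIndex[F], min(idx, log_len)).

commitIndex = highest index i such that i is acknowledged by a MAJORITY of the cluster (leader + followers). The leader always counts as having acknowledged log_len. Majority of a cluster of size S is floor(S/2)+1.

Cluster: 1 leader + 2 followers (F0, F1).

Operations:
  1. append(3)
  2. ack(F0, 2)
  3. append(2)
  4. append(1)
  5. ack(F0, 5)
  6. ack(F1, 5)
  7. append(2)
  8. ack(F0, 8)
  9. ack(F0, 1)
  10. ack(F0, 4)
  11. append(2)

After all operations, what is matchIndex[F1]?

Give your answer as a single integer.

Op 1: append 3 -> log_len=3
Op 2: F0 acks idx 2 -> match: F0=2 F1=0; commitIndex=2
Op 3: append 2 -> log_len=5
Op 4: append 1 -> log_len=6
Op 5: F0 acks idx 5 -> match: F0=5 F1=0; commitIndex=5
Op 6: F1 acks idx 5 -> match: F0=5 F1=5; commitIndex=5
Op 7: append 2 -> log_len=8
Op 8: F0 acks idx 8 -> match: F0=8 F1=5; commitIndex=8
Op 9: F0 acks idx 1 -> match: F0=8 F1=5; commitIndex=8
Op 10: F0 acks idx 4 -> match: F0=8 F1=5; commitIndex=8
Op 11: append 2 -> log_len=10

Answer: 5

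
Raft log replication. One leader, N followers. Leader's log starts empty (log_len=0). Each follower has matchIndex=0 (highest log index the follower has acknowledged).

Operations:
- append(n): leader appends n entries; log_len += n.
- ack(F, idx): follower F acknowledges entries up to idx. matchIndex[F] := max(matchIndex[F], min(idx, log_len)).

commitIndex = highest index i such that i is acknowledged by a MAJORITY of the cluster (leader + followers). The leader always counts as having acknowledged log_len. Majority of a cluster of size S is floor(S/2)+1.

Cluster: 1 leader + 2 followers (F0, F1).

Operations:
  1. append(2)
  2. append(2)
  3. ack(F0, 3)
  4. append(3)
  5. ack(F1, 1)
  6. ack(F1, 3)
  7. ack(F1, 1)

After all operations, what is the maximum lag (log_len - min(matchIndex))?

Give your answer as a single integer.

Answer: 4

Derivation:
Op 1: append 2 -> log_len=2
Op 2: append 2 -> log_len=4
Op 3: F0 acks idx 3 -> match: F0=3 F1=0; commitIndex=3
Op 4: append 3 -> log_len=7
Op 5: F1 acks idx 1 -> match: F0=3 F1=1; commitIndex=3
Op 6: F1 acks idx 3 -> match: F0=3 F1=3; commitIndex=3
Op 7: F1 acks idx 1 -> match: F0=3 F1=3; commitIndex=3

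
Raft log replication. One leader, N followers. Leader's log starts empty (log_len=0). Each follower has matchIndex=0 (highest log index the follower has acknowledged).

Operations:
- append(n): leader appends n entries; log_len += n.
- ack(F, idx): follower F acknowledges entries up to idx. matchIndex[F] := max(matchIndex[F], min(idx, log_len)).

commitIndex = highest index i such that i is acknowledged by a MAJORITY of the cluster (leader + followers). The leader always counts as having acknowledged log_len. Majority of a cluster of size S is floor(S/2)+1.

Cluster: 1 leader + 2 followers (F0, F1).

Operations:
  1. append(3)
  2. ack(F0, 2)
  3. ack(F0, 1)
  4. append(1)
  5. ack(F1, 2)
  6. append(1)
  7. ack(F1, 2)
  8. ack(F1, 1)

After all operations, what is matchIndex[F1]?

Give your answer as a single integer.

Answer: 2

Derivation:
Op 1: append 3 -> log_len=3
Op 2: F0 acks idx 2 -> match: F0=2 F1=0; commitIndex=2
Op 3: F0 acks idx 1 -> match: F0=2 F1=0; commitIndex=2
Op 4: append 1 -> log_len=4
Op 5: F1 acks idx 2 -> match: F0=2 F1=2; commitIndex=2
Op 6: append 1 -> log_len=5
Op 7: F1 acks idx 2 -> match: F0=2 F1=2; commitIndex=2
Op 8: F1 acks idx 1 -> match: F0=2 F1=2; commitIndex=2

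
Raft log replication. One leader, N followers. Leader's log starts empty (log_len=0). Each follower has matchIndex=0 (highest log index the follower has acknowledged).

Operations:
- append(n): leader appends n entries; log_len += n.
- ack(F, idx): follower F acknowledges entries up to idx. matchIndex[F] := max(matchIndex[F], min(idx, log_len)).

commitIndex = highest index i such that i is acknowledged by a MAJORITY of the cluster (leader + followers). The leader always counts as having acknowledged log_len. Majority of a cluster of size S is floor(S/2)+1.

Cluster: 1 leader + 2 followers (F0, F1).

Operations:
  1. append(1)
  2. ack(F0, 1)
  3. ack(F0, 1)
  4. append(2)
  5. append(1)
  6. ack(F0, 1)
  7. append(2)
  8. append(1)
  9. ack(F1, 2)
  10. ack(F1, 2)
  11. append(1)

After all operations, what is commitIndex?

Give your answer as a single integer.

Op 1: append 1 -> log_len=1
Op 2: F0 acks idx 1 -> match: F0=1 F1=0; commitIndex=1
Op 3: F0 acks idx 1 -> match: F0=1 F1=0; commitIndex=1
Op 4: append 2 -> log_len=3
Op 5: append 1 -> log_len=4
Op 6: F0 acks idx 1 -> match: F0=1 F1=0; commitIndex=1
Op 7: append 2 -> log_len=6
Op 8: append 1 -> log_len=7
Op 9: F1 acks idx 2 -> match: F0=1 F1=2; commitIndex=2
Op 10: F1 acks idx 2 -> match: F0=1 F1=2; commitIndex=2
Op 11: append 1 -> log_len=8

Answer: 2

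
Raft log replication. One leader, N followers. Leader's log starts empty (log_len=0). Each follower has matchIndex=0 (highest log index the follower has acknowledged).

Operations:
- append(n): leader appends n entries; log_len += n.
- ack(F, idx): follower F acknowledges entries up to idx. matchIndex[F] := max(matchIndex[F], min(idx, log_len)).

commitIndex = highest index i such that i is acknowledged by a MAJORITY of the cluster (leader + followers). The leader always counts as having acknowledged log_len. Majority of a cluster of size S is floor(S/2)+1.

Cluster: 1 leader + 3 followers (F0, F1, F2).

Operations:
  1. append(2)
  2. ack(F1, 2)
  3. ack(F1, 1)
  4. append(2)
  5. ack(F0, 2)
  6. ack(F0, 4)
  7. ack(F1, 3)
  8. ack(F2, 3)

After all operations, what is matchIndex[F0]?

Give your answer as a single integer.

Answer: 4

Derivation:
Op 1: append 2 -> log_len=2
Op 2: F1 acks idx 2 -> match: F0=0 F1=2 F2=0; commitIndex=0
Op 3: F1 acks idx 1 -> match: F0=0 F1=2 F2=0; commitIndex=0
Op 4: append 2 -> log_len=4
Op 5: F0 acks idx 2 -> match: F0=2 F1=2 F2=0; commitIndex=2
Op 6: F0 acks idx 4 -> match: F0=4 F1=2 F2=0; commitIndex=2
Op 7: F1 acks idx 3 -> match: F0=4 F1=3 F2=0; commitIndex=3
Op 8: F2 acks idx 3 -> match: F0=4 F1=3 F2=3; commitIndex=3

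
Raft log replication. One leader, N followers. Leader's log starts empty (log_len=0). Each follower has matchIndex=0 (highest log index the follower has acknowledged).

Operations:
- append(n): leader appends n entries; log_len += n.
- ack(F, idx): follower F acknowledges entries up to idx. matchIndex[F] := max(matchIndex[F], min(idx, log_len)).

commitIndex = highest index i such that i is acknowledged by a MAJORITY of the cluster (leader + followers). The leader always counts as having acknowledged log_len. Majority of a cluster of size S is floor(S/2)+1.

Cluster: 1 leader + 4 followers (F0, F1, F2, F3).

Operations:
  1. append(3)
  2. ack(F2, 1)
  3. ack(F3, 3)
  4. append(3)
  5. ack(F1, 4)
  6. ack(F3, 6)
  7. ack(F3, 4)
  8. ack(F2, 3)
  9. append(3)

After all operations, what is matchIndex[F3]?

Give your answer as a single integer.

Op 1: append 3 -> log_len=3
Op 2: F2 acks idx 1 -> match: F0=0 F1=0 F2=1 F3=0; commitIndex=0
Op 3: F3 acks idx 3 -> match: F0=0 F1=0 F2=1 F3=3; commitIndex=1
Op 4: append 3 -> log_len=6
Op 5: F1 acks idx 4 -> match: F0=0 F1=4 F2=1 F3=3; commitIndex=3
Op 6: F3 acks idx 6 -> match: F0=0 F1=4 F2=1 F3=6; commitIndex=4
Op 7: F3 acks idx 4 -> match: F0=0 F1=4 F2=1 F3=6; commitIndex=4
Op 8: F2 acks idx 3 -> match: F0=0 F1=4 F2=3 F3=6; commitIndex=4
Op 9: append 3 -> log_len=9

Answer: 6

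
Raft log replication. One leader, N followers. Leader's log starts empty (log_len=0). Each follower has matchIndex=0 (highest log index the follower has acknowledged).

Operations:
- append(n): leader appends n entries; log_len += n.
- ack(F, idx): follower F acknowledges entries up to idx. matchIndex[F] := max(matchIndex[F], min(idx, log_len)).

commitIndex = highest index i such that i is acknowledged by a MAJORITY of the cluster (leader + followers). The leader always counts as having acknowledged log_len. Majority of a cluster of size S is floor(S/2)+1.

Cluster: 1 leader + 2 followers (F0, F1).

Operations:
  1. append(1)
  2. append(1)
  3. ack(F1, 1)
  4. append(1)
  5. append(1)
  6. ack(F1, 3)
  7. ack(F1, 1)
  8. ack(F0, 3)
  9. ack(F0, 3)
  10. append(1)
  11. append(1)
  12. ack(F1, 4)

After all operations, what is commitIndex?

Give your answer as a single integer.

Op 1: append 1 -> log_len=1
Op 2: append 1 -> log_len=2
Op 3: F1 acks idx 1 -> match: F0=0 F1=1; commitIndex=1
Op 4: append 1 -> log_len=3
Op 5: append 1 -> log_len=4
Op 6: F1 acks idx 3 -> match: F0=0 F1=3; commitIndex=3
Op 7: F1 acks idx 1 -> match: F0=0 F1=3; commitIndex=3
Op 8: F0 acks idx 3 -> match: F0=3 F1=3; commitIndex=3
Op 9: F0 acks idx 3 -> match: F0=3 F1=3; commitIndex=3
Op 10: append 1 -> log_len=5
Op 11: append 1 -> log_len=6
Op 12: F1 acks idx 4 -> match: F0=3 F1=4; commitIndex=4

Answer: 4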